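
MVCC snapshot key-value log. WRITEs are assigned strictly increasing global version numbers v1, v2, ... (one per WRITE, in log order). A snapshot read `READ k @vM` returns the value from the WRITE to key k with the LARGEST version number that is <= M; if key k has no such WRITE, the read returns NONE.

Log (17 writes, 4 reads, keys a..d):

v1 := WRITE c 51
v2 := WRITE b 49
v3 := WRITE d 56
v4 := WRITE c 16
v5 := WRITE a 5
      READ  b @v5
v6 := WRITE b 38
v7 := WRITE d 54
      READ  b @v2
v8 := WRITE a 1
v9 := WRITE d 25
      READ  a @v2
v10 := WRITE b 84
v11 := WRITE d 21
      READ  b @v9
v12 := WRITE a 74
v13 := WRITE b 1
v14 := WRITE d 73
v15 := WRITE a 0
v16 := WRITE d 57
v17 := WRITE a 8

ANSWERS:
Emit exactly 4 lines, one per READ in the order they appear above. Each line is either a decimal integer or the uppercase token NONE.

v1: WRITE c=51  (c history now [(1, 51)])
v2: WRITE b=49  (b history now [(2, 49)])
v3: WRITE d=56  (d history now [(3, 56)])
v4: WRITE c=16  (c history now [(1, 51), (4, 16)])
v5: WRITE a=5  (a history now [(5, 5)])
READ b @v5: history=[(2, 49)] -> pick v2 -> 49
v6: WRITE b=38  (b history now [(2, 49), (6, 38)])
v7: WRITE d=54  (d history now [(3, 56), (7, 54)])
READ b @v2: history=[(2, 49), (6, 38)] -> pick v2 -> 49
v8: WRITE a=1  (a history now [(5, 5), (8, 1)])
v9: WRITE d=25  (d history now [(3, 56), (7, 54), (9, 25)])
READ a @v2: history=[(5, 5), (8, 1)] -> no version <= 2 -> NONE
v10: WRITE b=84  (b history now [(2, 49), (6, 38), (10, 84)])
v11: WRITE d=21  (d history now [(3, 56), (7, 54), (9, 25), (11, 21)])
READ b @v9: history=[(2, 49), (6, 38), (10, 84)] -> pick v6 -> 38
v12: WRITE a=74  (a history now [(5, 5), (8, 1), (12, 74)])
v13: WRITE b=1  (b history now [(2, 49), (6, 38), (10, 84), (13, 1)])
v14: WRITE d=73  (d history now [(3, 56), (7, 54), (9, 25), (11, 21), (14, 73)])
v15: WRITE a=0  (a history now [(5, 5), (8, 1), (12, 74), (15, 0)])
v16: WRITE d=57  (d history now [(3, 56), (7, 54), (9, 25), (11, 21), (14, 73), (16, 57)])
v17: WRITE a=8  (a history now [(5, 5), (8, 1), (12, 74), (15, 0), (17, 8)])

Answer: 49
49
NONE
38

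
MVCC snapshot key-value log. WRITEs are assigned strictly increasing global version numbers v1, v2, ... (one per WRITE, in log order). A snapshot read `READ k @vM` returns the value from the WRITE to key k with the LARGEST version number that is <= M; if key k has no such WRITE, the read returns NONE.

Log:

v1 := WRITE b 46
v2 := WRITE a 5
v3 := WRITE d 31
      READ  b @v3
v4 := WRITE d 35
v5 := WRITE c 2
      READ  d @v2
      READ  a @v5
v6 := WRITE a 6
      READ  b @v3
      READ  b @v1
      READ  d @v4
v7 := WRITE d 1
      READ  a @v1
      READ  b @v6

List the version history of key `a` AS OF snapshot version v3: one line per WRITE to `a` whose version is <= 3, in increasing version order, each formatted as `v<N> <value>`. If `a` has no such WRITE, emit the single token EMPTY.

Answer: v2 5

Derivation:
Scan writes for key=a with version <= 3:
  v1 WRITE b 46 -> skip
  v2 WRITE a 5 -> keep
  v3 WRITE d 31 -> skip
  v4 WRITE d 35 -> skip
  v5 WRITE c 2 -> skip
  v6 WRITE a 6 -> drop (> snap)
  v7 WRITE d 1 -> skip
Collected: [(2, 5)]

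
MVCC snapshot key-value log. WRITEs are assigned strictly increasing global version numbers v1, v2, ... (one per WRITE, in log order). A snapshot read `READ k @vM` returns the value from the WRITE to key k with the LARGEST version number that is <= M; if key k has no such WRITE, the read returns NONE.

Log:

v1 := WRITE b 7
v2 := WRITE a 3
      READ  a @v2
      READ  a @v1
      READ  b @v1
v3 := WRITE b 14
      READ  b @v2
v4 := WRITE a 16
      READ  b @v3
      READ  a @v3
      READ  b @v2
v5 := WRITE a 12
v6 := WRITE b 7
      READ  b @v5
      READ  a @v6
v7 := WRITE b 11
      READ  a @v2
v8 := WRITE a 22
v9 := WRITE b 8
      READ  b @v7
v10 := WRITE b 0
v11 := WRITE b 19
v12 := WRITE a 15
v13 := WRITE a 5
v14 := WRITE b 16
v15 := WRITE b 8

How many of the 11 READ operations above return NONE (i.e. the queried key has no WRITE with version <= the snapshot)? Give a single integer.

v1: WRITE b=7  (b history now [(1, 7)])
v2: WRITE a=3  (a history now [(2, 3)])
READ a @v2: history=[(2, 3)] -> pick v2 -> 3
READ a @v1: history=[(2, 3)] -> no version <= 1 -> NONE
READ b @v1: history=[(1, 7)] -> pick v1 -> 7
v3: WRITE b=14  (b history now [(1, 7), (3, 14)])
READ b @v2: history=[(1, 7), (3, 14)] -> pick v1 -> 7
v4: WRITE a=16  (a history now [(2, 3), (4, 16)])
READ b @v3: history=[(1, 7), (3, 14)] -> pick v3 -> 14
READ a @v3: history=[(2, 3), (4, 16)] -> pick v2 -> 3
READ b @v2: history=[(1, 7), (3, 14)] -> pick v1 -> 7
v5: WRITE a=12  (a history now [(2, 3), (4, 16), (5, 12)])
v6: WRITE b=7  (b history now [(1, 7), (3, 14), (6, 7)])
READ b @v5: history=[(1, 7), (3, 14), (6, 7)] -> pick v3 -> 14
READ a @v6: history=[(2, 3), (4, 16), (5, 12)] -> pick v5 -> 12
v7: WRITE b=11  (b history now [(1, 7), (3, 14), (6, 7), (7, 11)])
READ a @v2: history=[(2, 3), (4, 16), (5, 12)] -> pick v2 -> 3
v8: WRITE a=22  (a history now [(2, 3), (4, 16), (5, 12), (8, 22)])
v9: WRITE b=8  (b history now [(1, 7), (3, 14), (6, 7), (7, 11), (9, 8)])
READ b @v7: history=[(1, 7), (3, 14), (6, 7), (7, 11), (9, 8)] -> pick v7 -> 11
v10: WRITE b=0  (b history now [(1, 7), (3, 14), (6, 7), (7, 11), (9, 8), (10, 0)])
v11: WRITE b=19  (b history now [(1, 7), (3, 14), (6, 7), (7, 11), (9, 8), (10, 0), (11, 19)])
v12: WRITE a=15  (a history now [(2, 3), (4, 16), (5, 12), (8, 22), (12, 15)])
v13: WRITE a=5  (a history now [(2, 3), (4, 16), (5, 12), (8, 22), (12, 15), (13, 5)])
v14: WRITE b=16  (b history now [(1, 7), (3, 14), (6, 7), (7, 11), (9, 8), (10, 0), (11, 19), (14, 16)])
v15: WRITE b=8  (b history now [(1, 7), (3, 14), (6, 7), (7, 11), (9, 8), (10, 0), (11, 19), (14, 16), (15, 8)])
Read results in order: ['3', 'NONE', '7', '7', '14', '3', '7', '14', '12', '3', '11']
NONE count = 1

Answer: 1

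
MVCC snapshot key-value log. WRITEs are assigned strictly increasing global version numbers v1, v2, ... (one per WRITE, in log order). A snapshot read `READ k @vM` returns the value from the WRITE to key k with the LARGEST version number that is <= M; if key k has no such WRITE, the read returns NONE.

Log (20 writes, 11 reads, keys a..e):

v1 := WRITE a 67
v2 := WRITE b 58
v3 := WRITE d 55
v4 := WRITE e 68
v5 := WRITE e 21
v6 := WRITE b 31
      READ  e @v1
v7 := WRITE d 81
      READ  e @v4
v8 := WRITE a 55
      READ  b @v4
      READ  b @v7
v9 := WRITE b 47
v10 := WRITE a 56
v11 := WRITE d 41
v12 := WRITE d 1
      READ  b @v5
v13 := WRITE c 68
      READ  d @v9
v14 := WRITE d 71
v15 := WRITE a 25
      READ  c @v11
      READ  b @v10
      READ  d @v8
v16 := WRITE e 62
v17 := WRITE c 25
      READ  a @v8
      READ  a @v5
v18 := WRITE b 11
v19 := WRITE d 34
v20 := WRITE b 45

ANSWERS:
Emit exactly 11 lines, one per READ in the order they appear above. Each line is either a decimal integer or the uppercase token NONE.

v1: WRITE a=67  (a history now [(1, 67)])
v2: WRITE b=58  (b history now [(2, 58)])
v3: WRITE d=55  (d history now [(3, 55)])
v4: WRITE e=68  (e history now [(4, 68)])
v5: WRITE e=21  (e history now [(4, 68), (5, 21)])
v6: WRITE b=31  (b history now [(2, 58), (6, 31)])
READ e @v1: history=[(4, 68), (5, 21)] -> no version <= 1 -> NONE
v7: WRITE d=81  (d history now [(3, 55), (7, 81)])
READ e @v4: history=[(4, 68), (5, 21)] -> pick v4 -> 68
v8: WRITE a=55  (a history now [(1, 67), (8, 55)])
READ b @v4: history=[(2, 58), (6, 31)] -> pick v2 -> 58
READ b @v7: history=[(2, 58), (6, 31)] -> pick v6 -> 31
v9: WRITE b=47  (b history now [(2, 58), (6, 31), (9, 47)])
v10: WRITE a=56  (a history now [(1, 67), (8, 55), (10, 56)])
v11: WRITE d=41  (d history now [(3, 55), (7, 81), (11, 41)])
v12: WRITE d=1  (d history now [(3, 55), (7, 81), (11, 41), (12, 1)])
READ b @v5: history=[(2, 58), (6, 31), (9, 47)] -> pick v2 -> 58
v13: WRITE c=68  (c history now [(13, 68)])
READ d @v9: history=[(3, 55), (7, 81), (11, 41), (12, 1)] -> pick v7 -> 81
v14: WRITE d=71  (d history now [(3, 55), (7, 81), (11, 41), (12, 1), (14, 71)])
v15: WRITE a=25  (a history now [(1, 67), (8, 55), (10, 56), (15, 25)])
READ c @v11: history=[(13, 68)] -> no version <= 11 -> NONE
READ b @v10: history=[(2, 58), (6, 31), (9, 47)] -> pick v9 -> 47
READ d @v8: history=[(3, 55), (7, 81), (11, 41), (12, 1), (14, 71)] -> pick v7 -> 81
v16: WRITE e=62  (e history now [(4, 68), (5, 21), (16, 62)])
v17: WRITE c=25  (c history now [(13, 68), (17, 25)])
READ a @v8: history=[(1, 67), (8, 55), (10, 56), (15, 25)] -> pick v8 -> 55
READ a @v5: history=[(1, 67), (8, 55), (10, 56), (15, 25)] -> pick v1 -> 67
v18: WRITE b=11  (b history now [(2, 58), (6, 31), (9, 47), (18, 11)])
v19: WRITE d=34  (d history now [(3, 55), (7, 81), (11, 41), (12, 1), (14, 71), (19, 34)])
v20: WRITE b=45  (b history now [(2, 58), (6, 31), (9, 47), (18, 11), (20, 45)])

Answer: NONE
68
58
31
58
81
NONE
47
81
55
67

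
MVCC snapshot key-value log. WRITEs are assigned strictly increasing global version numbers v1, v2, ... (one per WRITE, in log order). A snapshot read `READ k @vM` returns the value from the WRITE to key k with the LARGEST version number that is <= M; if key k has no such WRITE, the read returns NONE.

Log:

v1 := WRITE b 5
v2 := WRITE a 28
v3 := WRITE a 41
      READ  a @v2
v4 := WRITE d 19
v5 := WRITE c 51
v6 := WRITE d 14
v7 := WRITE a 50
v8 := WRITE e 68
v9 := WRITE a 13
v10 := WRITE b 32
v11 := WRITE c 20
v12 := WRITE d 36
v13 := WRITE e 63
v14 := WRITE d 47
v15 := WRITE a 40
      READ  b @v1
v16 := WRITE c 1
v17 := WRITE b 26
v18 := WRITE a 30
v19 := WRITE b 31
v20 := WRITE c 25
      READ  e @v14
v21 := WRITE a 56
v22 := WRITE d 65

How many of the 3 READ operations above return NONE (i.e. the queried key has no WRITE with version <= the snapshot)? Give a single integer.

v1: WRITE b=5  (b history now [(1, 5)])
v2: WRITE a=28  (a history now [(2, 28)])
v3: WRITE a=41  (a history now [(2, 28), (3, 41)])
READ a @v2: history=[(2, 28), (3, 41)] -> pick v2 -> 28
v4: WRITE d=19  (d history now [(4, 19)])
v5: WRITE c=51  (c history now [(5, 51)])
v6: WRITE d=14  (d history now [(4, 19), (6, 14)])
v7: WRITE a=50  (a history now [(2, 28), (3, 41), (7, 50)])
v8: WRITE e=68  (e history now [(8, 68)])
v9: WRITE a=13  (a history now [(2, 28), (3, 41), (7, 50), (9, 13)])
v10: WRITE b=32  (b history now [(1, 5), (10, 32)])
v11: WRITE c=20  (c history now [(5, 51), (11, 20)])
v12: WRITE d=36  (d history now [(4, 19), (6, 14), (12, 36)])
v13: WRITE e=63  (e history now [(8, 68), (13, 63)])
v14: WRITE d=47  (d history now [(4, 19), (6, 14), (12, 36), (14, 47)])
v15: WRITE a=40  (a history now [(2, 28), (3, 41), (7, 50), (9, 13), (15, 40)])
READ b @v1: history=[(1, 5), (10, 32)] -> pick v1 -> 5
v16: WRITE c=1  (c history now [(5, 51), (11, 20), (16, 1)])
v17: WRITE b=26  (b history now [(1, 5), (10, 32), (17, 26)])
v18: WRITE a=30  (a history now [(2, 28), (3, 41), (7, 50), (9, 13), (15, 40), (18, 30)])
v19: WRITE b=31  (b history now [(1, 5), (10, 32), (17, 26), (19, 31)])
v20: WRITE c=25  (c history now [(5, 51), (11, 20), (16, 1), (20, 25)])
READ e @v14: history=[(8, 68), (13, 63)] -> pick v13 -> 63
v21: WRITE a=56  (a history now [(2, 28), (3, 41), (7, 50), (9, 13), (15, 40), (18, 30), (21, 56)])
v22: WRITE d=65  (d history now [(4, 19), (6, 14), (12, 36), (14, 47), (22, 65)])
Read results in order: ['28', '5', '63']
NONE count = 0

Answer: 0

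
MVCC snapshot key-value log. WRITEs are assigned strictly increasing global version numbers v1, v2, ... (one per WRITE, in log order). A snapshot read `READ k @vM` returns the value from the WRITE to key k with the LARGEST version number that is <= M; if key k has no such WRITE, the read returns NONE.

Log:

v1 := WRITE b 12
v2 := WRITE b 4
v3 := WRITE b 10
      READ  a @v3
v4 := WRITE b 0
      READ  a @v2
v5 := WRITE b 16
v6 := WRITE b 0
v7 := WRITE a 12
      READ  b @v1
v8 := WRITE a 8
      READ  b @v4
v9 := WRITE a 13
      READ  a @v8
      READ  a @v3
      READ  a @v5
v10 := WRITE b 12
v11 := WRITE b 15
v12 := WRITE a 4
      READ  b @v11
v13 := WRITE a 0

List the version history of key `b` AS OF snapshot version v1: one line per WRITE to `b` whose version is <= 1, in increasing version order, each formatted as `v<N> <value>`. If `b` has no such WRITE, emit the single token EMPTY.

Answer: v1 12

Derivation:
Scan writes for key=b with version <= 1:
  v1 WRITE b 12 -> keep
  v2 WRITE b 4 -> drop (> snap)
  v3 WRITE b 10 -> drop (> snap)
  v4 WRITE b 0 -> drop (> snap)
  v5 WRITE b 16 -> drop (> snap)
  v6 WRITE b 0 -> drop (> snap)
  v7 WRITE a 12 -> skip
  v8 WRITE a 8 -> skip
  v9 WRITE a 13 -> skip
  v10 WRITE b 12 -> drop (> snap)
  v11 WRITE b 15 -> drop (> snap)
  v12 WRITE a 4 -> skip
  v13 WRITE a 0 -> skip
Collected: [(1, 12)]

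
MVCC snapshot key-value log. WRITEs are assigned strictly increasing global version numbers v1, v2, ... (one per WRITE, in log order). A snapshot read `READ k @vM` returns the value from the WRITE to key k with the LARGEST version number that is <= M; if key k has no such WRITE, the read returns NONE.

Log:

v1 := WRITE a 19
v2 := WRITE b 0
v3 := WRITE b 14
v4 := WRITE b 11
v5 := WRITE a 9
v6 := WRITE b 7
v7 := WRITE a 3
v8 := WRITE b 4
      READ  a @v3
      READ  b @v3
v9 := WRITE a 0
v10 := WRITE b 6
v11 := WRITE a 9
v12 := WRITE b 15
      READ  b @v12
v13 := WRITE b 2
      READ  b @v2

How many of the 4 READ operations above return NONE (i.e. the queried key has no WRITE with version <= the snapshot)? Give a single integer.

v1: WRITE a=19  (a history now [(1, 19)])
v2: WRITE b=0  (b history now [(2, 0)])
v3: WRITE b=14  (b history now [(2, 0), (3, 14)])
v4: WRITE b=11  (b history now [(2, 0), (3, 14), (4, 11)])
v5: WRITE a=9  (a history now [(1, 19), (5, 9)])
v6: WRITE b=7  (b history now [(2, 0), (3, 14), (4, 11), (6, 7)])
v7: WRITE a=3  (a history now [(1, 19), (5, 9), (7, 3)])
v8: WRITE b=4  (b history now [(2, 0), (3, 14), (4, 11), (6, 7), (8, 4)])
READ a @v3: history=[(1, 19), (5, 9), (7, 3)] -> pick v1 -> 19
READ b @v3: history=[(2, 0), (3, 14), (4, 11), (6, 7), (8, 4)] -> pick v3 -> 14
v9: WRITE a=0  (a history now [(1, 19), (5, 9), (7, 3), (9, 0)])
v10: WRITE b=6  (b history now [(2, 0), (3, 14), (4, 11), (6, 7), (8, 4), (10, 6)])
v11: WRITE a=9  (a history now [(1, 19), (5, 9), (7, 3), (9, 0), (11, 9)])
v12: WRITE b=15  (b history now [(2, 0), (3, 14), (4, 11), (6, 7), (8, 4), (10, 6), (12, 15)])
READ b @v12: history=[(2, 0), (3, 14), (4, 11), (6, 7), (8, 4), (10, 6), (12, 15)] -> pick v12 -> 15
v13: WRITE b=2  (b history now [(2, 0), (3, 14), (4, 11), (6, 7), (8, 4), (10, 6), (12, 15), (13, 2)])
READ b @v2: history=[(2, 0), (3, 14), (4, 11), (6, 7), (8, 4), (10, 6), (12, 15), (13, 2)] -> pick v2 -> 0
Read results in order: ['19', '14', '15', '0']
NONE count = 0

Answer: 0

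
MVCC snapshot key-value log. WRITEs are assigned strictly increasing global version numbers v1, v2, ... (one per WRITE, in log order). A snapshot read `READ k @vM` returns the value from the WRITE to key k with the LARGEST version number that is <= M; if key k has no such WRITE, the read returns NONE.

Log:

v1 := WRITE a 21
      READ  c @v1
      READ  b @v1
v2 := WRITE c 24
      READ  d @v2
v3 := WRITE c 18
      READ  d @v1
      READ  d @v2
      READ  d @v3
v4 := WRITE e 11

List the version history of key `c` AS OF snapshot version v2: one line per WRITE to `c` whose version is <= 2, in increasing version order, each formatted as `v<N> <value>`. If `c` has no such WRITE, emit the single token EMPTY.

Scan writes for key=c with version <= 2:
  v1 WRITE a 21 -> skip
  v2 WRITE c 24 -> keep
  v3 WRITE c 18 -> drop (> snap)
  v4 WRITE e 11 -> skip
Collected: [(2, 24)]

Answer: v2 24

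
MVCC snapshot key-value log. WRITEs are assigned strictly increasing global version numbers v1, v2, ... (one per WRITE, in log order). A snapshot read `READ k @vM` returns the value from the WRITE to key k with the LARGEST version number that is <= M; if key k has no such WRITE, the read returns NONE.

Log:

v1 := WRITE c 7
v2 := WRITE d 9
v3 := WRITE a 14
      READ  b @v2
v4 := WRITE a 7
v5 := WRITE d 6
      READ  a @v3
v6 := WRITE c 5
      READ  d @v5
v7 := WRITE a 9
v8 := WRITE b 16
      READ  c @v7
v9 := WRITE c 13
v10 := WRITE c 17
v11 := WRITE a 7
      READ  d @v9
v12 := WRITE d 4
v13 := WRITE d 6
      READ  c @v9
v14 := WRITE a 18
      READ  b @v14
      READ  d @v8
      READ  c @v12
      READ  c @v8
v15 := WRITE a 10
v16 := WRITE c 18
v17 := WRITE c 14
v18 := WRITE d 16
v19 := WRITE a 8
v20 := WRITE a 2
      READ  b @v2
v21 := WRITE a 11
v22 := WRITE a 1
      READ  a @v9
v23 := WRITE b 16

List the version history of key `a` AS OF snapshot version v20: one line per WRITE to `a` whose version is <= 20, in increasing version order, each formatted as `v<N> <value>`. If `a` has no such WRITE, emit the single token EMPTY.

Answer: v3 14
v4 7
v7 9
v11 7
v14 18
v15 10
v19 8
v20 2

Derivation:
Scan writes for key=a with version <= 20:
  v1 WRITE c 7 -> skip
  v2 WRITE d 9 -> skip
  v3 WRITE a 14 -> keep
  v4 WRITE a 7 -> keep
  v5 WRITE d 6 -> skip
  v6 WRITE c 5 -> skip
  v7 WRITE a 9 -> keep
  v8 WRITE b 16 -> skip
  v9 WRITE c 13 -> skip
  v10 WRITE c 17 -> skip
  v11 WRITE a 7 -> keep
  v12 WRITE d 4 -> skip
  v13 WRITE d 6 -> skip
  v14 WRITE a 18 -> keep
  v15 WRITE a 10 -> keep
  v16 WRITE c 18 -> skip
  v17 WRITE c 14 -> skip
  v18 WRITE d 16 -> skip
  v19 WRITE a 8 -> keep
  v20 WRITE a 2 -> keep
  v21 WRITE a 11 -> drop (> snap)
  v22 WRITE a 1 -> drop (> snap)
  v23 WRITE b 16 -> skip
Collected: [(3, 14), (4, 7), (7, 9), (11, 7), (14, 18), (15, 10), (19, 8), (20, 2)]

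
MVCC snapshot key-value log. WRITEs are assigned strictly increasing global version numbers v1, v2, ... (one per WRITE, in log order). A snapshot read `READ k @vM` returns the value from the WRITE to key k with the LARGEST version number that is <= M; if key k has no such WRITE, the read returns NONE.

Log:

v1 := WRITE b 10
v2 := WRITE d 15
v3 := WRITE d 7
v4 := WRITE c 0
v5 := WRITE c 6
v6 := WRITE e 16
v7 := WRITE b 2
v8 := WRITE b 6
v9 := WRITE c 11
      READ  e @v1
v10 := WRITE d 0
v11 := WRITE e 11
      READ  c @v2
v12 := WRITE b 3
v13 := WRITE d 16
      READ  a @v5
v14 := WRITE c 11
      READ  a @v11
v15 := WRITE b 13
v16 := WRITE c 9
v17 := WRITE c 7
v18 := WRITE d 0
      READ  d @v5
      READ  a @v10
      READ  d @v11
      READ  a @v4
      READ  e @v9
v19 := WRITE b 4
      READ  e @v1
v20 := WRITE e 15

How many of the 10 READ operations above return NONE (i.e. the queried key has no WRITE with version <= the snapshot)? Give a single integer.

v1: WRITE b=10  (b history now [(1, 10)])
v2: WRITE d=15  (d history now [(2, 15)])
v3: WRITE d=7  (d history now [(2, 15), (3, 7)])
v4: WRITE c=0  (c history now [(4, 0)])
v5: WRITE c=6  (c history now [(4, 0), (5, 6)])
v6: WRITE e=16  (e history now [(6, 16)])
v7: WRITE b=2  (b history now [(1, 10), (7, 2)])
v8: WRITE b=6  (b history now [(1, 10), (7, 2), (8, 6)])
v9: WRITE c=11  (c history now [(4, 0), (5, 6), (9, 11)])
READ e @v1: history=[(6, 16)] -> no version <= 1 -> NONE
v10: WRITE d=0  (d history now [(2, 15), (3, 7), (10, 0)])
v11: WRITE e=11  (e history now [(6, 16), (11, 11)])
READ c @v2: history=[(4, 0), (5, 6), (9, 11)] -> no version <= 2 -> NONE
v12: WRITE b=3  (b history now [(1, 10), (7, 2), (8, 6), (12, 3)])
v13: WRITE d=16  (d history now [(2, 15), (3, 7), (10, 0), (13, 16)])
READ a @v5: history=[] -> no version <= 5 -> NONE
v14: WRITE c=11  (c history now [(4, 0), (5, 6), (9, 11), (14, 11)])
READ a @v11: history=[] -> no version <= 11 -> NONE
v15: WRITE b=13  (b history now [(1, 10), (7, 2), (8, 6), (12, 3), (15, 13)])
v16: WRITE c=9  (c history now [(4, 0), (5, 6), (9, 11), (14, 11), (16, 9)])
v17: WRITE c=7  (c history now [(4, 0), (5, 6), (9, 11), (14, 11), (16, 9), (17, 7)])
v18: WRITE d=0  (d history now [(2, 15), (3, 7), (10, 0), (13, 16), (18, 0)])
READ d @v5: history=[(2, 15), (3, 7), (10, 0), (13, 16), (18, 0)] -> pick v3 -> 7
READ a @v10: history=[] -> no version <= 10 -> NONE
READ d @v11: history=[(2, 15), (3, 7), (10, 0), (13, 16), (18, 0)] -> pick v10 -> 0
READ a @v4: history=[] -> no version <= 4 -> NONE
READ e @v9: history=[(6, 16), (11, 11)] -> pick v6 -> 16
v19: WRITE b=4  (b history now [(1, 10), (7, 2), (8, 6), (12, 3), (15, 13), (19, 4)])
READ e @v1: history=[(6, 16), (11, 11)] -> no version <= 1 -> NONE
v20: WRITE e=15  (e history now [(6, 16), (11, 11), (20, 15)])
Read results in order: ['NONE', 'NONE', 'NONE', 'NONE', '7', 'NONE', '0', 'NONE', '16', 'NONE']
NONE count = 7

Answer: 7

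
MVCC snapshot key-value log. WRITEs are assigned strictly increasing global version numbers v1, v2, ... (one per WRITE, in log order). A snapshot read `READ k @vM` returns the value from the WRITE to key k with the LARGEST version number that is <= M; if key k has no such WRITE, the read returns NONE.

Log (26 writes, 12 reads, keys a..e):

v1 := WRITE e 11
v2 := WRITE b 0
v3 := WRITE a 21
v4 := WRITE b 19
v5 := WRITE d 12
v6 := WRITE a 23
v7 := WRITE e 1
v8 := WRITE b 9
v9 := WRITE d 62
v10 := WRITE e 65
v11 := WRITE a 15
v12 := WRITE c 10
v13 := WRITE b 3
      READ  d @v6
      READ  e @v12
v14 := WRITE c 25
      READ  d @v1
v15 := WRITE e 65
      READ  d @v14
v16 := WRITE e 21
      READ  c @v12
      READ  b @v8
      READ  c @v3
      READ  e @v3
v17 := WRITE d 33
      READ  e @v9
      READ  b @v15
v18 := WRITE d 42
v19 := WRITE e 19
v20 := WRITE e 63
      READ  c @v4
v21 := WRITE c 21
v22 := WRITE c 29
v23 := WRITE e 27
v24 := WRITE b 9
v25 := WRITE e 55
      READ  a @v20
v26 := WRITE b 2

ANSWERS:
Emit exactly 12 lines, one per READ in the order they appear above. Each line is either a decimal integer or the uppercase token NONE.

Answer: 12
65
NONE
62
10
9
NONE
11
1
3
NONE
15

Derivation:
v1: WRITE e=11  (e history now [(1, 11)])
v2: WRITE b=0  (b history now [(2, 0)])
v3: WRITE a=21  (a history now [(3, 21)])
v4: WRITE b=19  (b history now [(2, 0), (4, 19)])
v5: WRITE d=12  (d history now [(5, 12)])
v6: WRITE a=23  (a history now [(3, 21), (6, 23)])
v7: WRITE e=1  (e history now [(1, 11), (7, 1)])
v8: WRITE b=9  (b history now [(2, 0), (4, 19), (8, 9)])
v9: WRITE d=62  (d history now [(5, 12), (9, 62)])
v10: WRITE e=65  (e history now [(1, 11), (7, 1), (10, 65)])
v11: WRITE a=15  (a history now [(3, 21), (6, 23), (11, 15)])
v12: WRITE c=10  (c history now [(12, 10)])
v13: WRITE b=3  (b history now [(2, 0), (4, 19), (8, 9), (13, 3)])
READ d @v6: history=[(5, 12), (9, 62)] -> pick v5 -> 12
READ e @v12: history=[(1, 11), (7, 1), (10, 65)] -> pick v10 -> 65
v14: WRITE c=25  (c history now [(12, 10), (14, 25)])
READ d @v1: history=[(5, 12), (9, 62)] -> no version <= 1 -> NONE
v15: WRITE e=65  (e history now [(1, 11), (7, 1), (10, 65), (15, 65)])
READ d @v14: history=[(5, 12), (9, 62)] -> pick v9 -> 62
v16: WRITE e=21  (e history now [(1, 11), (7, 1), (10, 65), (15, 65), (16, 21)])
READ c @v12: history=[(12, 10), (14, 25)] -> pick v12 -> 10
READ b @v8: history=[(2, 0), (4, 19), (8, 9), (13, 3)] -> pick v8 -> 9
READ c @v3: history=[(12, 10), (14, 25)] -> no version <= 3 -> NONE
READ e @v3: history=[(1, 11), (7, 1), (10, 65), (15, 65), (16, 21)] -> pick v1 -> 11
v17: WRITE d=33  (d history now [(5, 12), (9, 62), (17, 33)])
READ e @v9: history=[(1, 11), (7, 1), (10, 65), (15, 65), (16, 21)] -> pick v7 -> 1
READ b @v15: history=[(2, 0), (4, 19), (8, 9), (13, 3)] -> pick v13 -> 3
v18: WRITE d=42  (d history now [(5, 12), (9, 62), (17, 33), (18, 42)])
v19: WRITE e=19  (e history now [(1, 11), (7, 1), (10, 65), (15, 65), (16, 21), (19, 19)])
v20: WRITE e=63  (e history now [(1, 11), (7, 1), (10, 65), (15, 65), (16, 21), (19, 19), (20, 63)])
READ c @v4: history=[(12, 10), (14, 25)] -> no version <= 4 -> NONE
v21: WRITE c=21  (c history now [(12, 10), (14, 25), (21, 21)])
v22: WRITE c=29  (c history now [(12, 10), (14, 25), (21, 21), (22, 29)])
v23: WRITE e=27  (e history now [(1, 11), (7, 1), (10, 65), (15, 65), (16, 21), (19, 19), (20, 63), (23, 27)])
v24: WRITE b=9  (b history now [(2, 0), (4, 19), (8, 9), (13, 3), (24, 9)])
v25: WRITE e=55  (e history now [(1, 11), (7, 1), (10, 65), (15, 65), (16, 21), (19, 19), (20, 63), (23, 27), (25, 55)])
READ a @v20: history=[(3, 21), (6, 23), (11, 15)] -> pick v11 -> 15
v26: WRITE b=2  (b history now [(2, 0), (4, 19), (8, 9), (13, 3), (24, 9), (26, 2)])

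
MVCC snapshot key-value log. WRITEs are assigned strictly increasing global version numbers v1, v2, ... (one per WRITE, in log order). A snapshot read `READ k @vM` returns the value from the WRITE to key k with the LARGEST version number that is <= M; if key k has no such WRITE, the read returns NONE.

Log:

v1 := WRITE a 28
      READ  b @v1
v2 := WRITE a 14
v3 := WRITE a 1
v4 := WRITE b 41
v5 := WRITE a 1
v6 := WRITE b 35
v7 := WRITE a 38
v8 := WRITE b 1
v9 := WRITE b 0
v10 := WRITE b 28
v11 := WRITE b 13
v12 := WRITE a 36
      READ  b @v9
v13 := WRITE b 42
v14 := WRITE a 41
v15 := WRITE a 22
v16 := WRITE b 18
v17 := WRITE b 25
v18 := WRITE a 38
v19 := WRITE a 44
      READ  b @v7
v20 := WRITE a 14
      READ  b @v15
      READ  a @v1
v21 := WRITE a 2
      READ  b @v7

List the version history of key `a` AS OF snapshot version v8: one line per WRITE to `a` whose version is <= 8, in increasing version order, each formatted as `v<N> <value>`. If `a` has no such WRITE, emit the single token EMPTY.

Answer: v1 28
v2 14
v3 1
v5 1
v7 38

Derivation:
Scan writes for key=a with version <= 8:
  v1 WRITE a 28 -> keep
  v2 WRITE a 14 -> keep
  v3 WRITE a 1 -> keep
  v4 WRITE b 41 -> skip
  v5 WRITE a 1 -> keep
  v6 WRITE b 35 -> skip
  v7 WRITE a 38 -> keep
  v8 WRITE b 1 -> skip
  v9 WRITE b 0 -> skip
  v10 WRITE b 28 -> skip
  v11 WRITE b 13 -> skip
  v12 WRITE a 36 -> drop (> snap)
  v13 WRITE b 42 -> skip
  v14 WRITE a 41 -> drop (> snap)
  v15 WRITE a 22 -> drop (> snap)
  v16 WRITE b 18 -> skip
  v17 WRITE b 25 -> skip
  v18 WRITE a 38 -> drop (> snap)
  v19 WRITE a 44 -> drop (> snap)
  v20 WRITE a 14 -> drop (> snap)
  v21 WRITE a 2 -> drop (> snap)
Collected: [(1, 28), (2, 14), (3, 1), (5, 1), (7, 38)]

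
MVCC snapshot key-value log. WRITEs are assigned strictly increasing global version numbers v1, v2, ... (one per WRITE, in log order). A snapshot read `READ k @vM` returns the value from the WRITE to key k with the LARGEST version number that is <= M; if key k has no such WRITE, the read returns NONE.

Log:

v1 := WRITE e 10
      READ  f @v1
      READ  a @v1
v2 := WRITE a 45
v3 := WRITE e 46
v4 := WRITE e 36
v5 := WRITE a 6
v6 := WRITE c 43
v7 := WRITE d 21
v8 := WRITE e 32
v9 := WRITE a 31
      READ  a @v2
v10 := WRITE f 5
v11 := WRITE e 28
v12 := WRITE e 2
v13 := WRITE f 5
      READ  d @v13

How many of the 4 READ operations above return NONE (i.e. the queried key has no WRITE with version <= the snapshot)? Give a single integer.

v1: WRITE e=10  (e history now [(1, 10)])
READ f @v1: history=[] -> no version <= 1 -> NONE
READ a @v1: history=[] -> no version <= 1 -> NONE
v2: WRITE a=45  (a history now [(2, 45)])
v3: WRITE e=46  (e history now [(1, 10), (3, 46)])
v4: WRITE e=36  (e history now [(1, 10), (3, 46), (4, 36)])
v5: WRITE a=6  (a history now [(2, 45), (5, 6)])
v6: WRITE c=43  (c history now [(6, 43)])
v7: WRITE d=21  (d history now [(7, 21)])
v8: WRITE e=32  (e history now [(1, 10), (3, 46), (4, 36), (8, 32)])
v9: WRITE a=31  (a history now [(2, 45), (5, 6), (9, 31)])
READ a @v2: history=[(2, 45), (5, 6), (9, 31)] -> pick v2 -> 45
v10: WRITE f=5  (f history now [(10, 5)])
v11: WRITE e=28  (e history now [(1, 10), (3, 46), (4, 36), (8, 32), (11, 28)])
v12: WRITE e=2  (e history now [(1, 10), (3, 46), (4, 36), (8, 32), (11, 28), (12, 2)])
v13: WRITE f=5  (f history now [(10, 5), (13, 5)])
READ d @v13: history=[(7, 21)] -> pick v7 -> 21
Read results in order: ['NONE', 'NONE', '45', '21']
NONE count = 2

Answer: 2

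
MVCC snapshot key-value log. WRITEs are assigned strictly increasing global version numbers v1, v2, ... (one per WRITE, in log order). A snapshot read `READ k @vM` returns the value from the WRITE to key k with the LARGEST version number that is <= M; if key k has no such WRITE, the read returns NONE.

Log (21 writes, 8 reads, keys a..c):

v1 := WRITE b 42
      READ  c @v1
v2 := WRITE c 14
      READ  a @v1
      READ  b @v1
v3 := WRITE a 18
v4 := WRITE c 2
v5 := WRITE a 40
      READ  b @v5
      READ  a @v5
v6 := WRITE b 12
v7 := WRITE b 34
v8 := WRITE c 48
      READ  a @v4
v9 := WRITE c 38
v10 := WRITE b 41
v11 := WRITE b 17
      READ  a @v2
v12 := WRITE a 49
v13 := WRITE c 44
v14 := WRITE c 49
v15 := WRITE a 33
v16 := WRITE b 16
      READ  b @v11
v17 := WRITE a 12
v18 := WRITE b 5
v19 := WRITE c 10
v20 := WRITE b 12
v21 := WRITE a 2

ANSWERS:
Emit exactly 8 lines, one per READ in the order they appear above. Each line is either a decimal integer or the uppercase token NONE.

v1: WRITE b=42  (b history now [(1, 42)])
READ c @v1: history=[] -> no version <= 1 -> NONE
v2: WRITE c=14  (c history now [(2, 14)])
READ a @v1: history=[] -> no version <= 1 -> NONE
READ b @v1: history=[(1, 42)] -> pick v1 -> 42
v3: WRITE a=18  (a history now [(3, 18)])
v4: WRITE c=2  (c history now [(2, 14), (4, 2)])
v5: WRITE a=40  (a history now [(3, 18), (5, 40)])
READ b @v5: history=[(1, 42)] -> pick v1 -> 42
READ a @v5: history=[(3, 18), (5, 40)] -> pick v5 -> 40
v6: WRITE b=12  (b history now [(1, 42), (6, 12)])
v7: WRITE b=34  (b history now [(1, 42), (6, 12), (7, 34)])
v8: WRITE c=48  (c history now [(2, 14), (4, 2), (8, 48)])
READ a @v4: history=[(3, 18), (5, 40)] -> pick v3 -> 18
v9: WRITE c=38  (c history now [(2, 14), (4, 2), (8, 48), (9, 38)])
v10: WRITE b=41  (b history now [(1, 42), (6, 12), (7, 34), (10, 41)])
v11: WRITE b=17  (b history now [(1, 42), (6, 12), (7, 34), (10, 41), (11, 17)])
READ a @v2: history=[(3, 18), (5, 40)] -> no version <= 2 -> NONE
v12: WRITE a=49  (a history now [(3, 18), (5, 40), (12, 49)])
v13: WRITE c=44  (c history now [(2, 14), (4, 2), (8, 48), (9, 38), (13, 44)])
v14: WRITE c=49  (c history now [(2, 14), (4, 2), (8, 48), (9, 38), (13, 44), (14, 49)])
v15: WRITE a=33  (a history now [(3, 18), (5, 40), (12, 49), (15, 33)])
v16: WRITE b=16  (b history now [(1, 42), (6, 12), (7, 34), (10, 41), (11, 17), (16, 16)])
READ b @v11: history=[(1, 42), (6, 12), (7, 34), (10, 41), (11, 17), (16, 16)] -> pick v11 -> 17
v17: WRITE a=12  (a history now [(3, 18), (5, 40), (12, 49), (15, 33), (17, 12)])
v18: WRITE b=5  (b history now [(1, 42), (6, 12), (7, 34), (10, 41), (11, 17), (16, 16), (18, 5)])
v19: WRITE c=10  (c history now [(2, 14), (4, 2), (8, 48), (9, 38), (13, 44), (14, 49), (19, 10)])
v20: WRITE b=12  (b history now [(1, 42), (6, 12), (7, 34), (10, 41), (11, 17), (16, 16), (18, 5), (20, 12)])
v21: WRITE a=2  (a history now [(3, 18), (5, 40), (12, 49), (15, 33), (17, 12), (21, 2)])

Answer: NONE
NONE
42
42
40
18
NONE
17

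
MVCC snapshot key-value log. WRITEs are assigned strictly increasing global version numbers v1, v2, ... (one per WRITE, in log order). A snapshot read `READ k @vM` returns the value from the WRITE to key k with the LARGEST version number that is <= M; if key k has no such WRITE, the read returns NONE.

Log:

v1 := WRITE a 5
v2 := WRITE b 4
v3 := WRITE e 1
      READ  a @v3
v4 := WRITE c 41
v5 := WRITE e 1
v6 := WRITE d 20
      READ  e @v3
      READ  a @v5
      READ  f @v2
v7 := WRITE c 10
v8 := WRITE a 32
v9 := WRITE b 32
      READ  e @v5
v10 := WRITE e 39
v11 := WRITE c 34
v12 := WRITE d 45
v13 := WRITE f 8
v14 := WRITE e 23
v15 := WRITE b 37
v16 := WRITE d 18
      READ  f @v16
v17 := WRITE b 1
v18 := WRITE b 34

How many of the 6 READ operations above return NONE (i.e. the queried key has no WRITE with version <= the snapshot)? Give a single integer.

v1: WRITE a=5  (a history now [(1, 5)])
v2: WRITE b=4  (b history now [(2, 4)])
v3: WRITE e=1  (e history now [(3, 1)])
READ a @v3: history=[(1, 5)] -> pick v1 -> 5
v4: WRITE c=41  (c history now [(4, 41)])
v5: WRITE e=1  (e history now [(3, 1), (5, 1)])
v6: WRITE d=20  (d history now [(6, 20)])
READ e @v3: history=[(3, 1), (5, 1)] -> pick v3 -> 1
READ a @v5: history=[(1, 5)] -> pick v1 -> 5
READ f @v2: history=[] -> no version <= 2 -> NONE
v7: WRITE c=10  (c history now [(4, 41), (7, 10)])
v8: WRITE a=32  (a history now [(1, 5), (8, 32)])
v9: WRITE b=32  (b history now [(2, 4), (9, 32)])
READ e @v5: history=[(3, 1), (5, 1)] -> pick v5 -> 1
v10: WRITE e=39  (e history now [(3, 1), (5, 1), (10, 39)])
v11: WRITE c=34  (c history now [(4, 41), (7, 10), (11, 34)])
v12: WRITE d=45  (d history now [(6, 20), (12, 45)])
v13: WRITE f=8  (f history now [(13, 8)])
v14: WRITE e=23  (e history now [(3, 1), (5, 1), (10, 39), (14, 23)])
v15: WRITE b=37  (b history now [(2, 4), (9, 32), (15, 37)])
v16: WRITE d=18  (d history now [(6, 20), (12, 45), (16, 18)])
READ f @v16: history=[(13, 8)] -> pick v13 -> 8
v17: WRITE b=1  (b history now [(2, 4), (9, 32), (15, 37), (17, 1)])
v18: WRITE b=34  (b history now [(2, 4), (9, 32), (15, 37), (17, 1), (18, 34)])
Read results in order: ['5', '1', '5', 'NONE', '1', '8']
NONE count = 1

Answer: 1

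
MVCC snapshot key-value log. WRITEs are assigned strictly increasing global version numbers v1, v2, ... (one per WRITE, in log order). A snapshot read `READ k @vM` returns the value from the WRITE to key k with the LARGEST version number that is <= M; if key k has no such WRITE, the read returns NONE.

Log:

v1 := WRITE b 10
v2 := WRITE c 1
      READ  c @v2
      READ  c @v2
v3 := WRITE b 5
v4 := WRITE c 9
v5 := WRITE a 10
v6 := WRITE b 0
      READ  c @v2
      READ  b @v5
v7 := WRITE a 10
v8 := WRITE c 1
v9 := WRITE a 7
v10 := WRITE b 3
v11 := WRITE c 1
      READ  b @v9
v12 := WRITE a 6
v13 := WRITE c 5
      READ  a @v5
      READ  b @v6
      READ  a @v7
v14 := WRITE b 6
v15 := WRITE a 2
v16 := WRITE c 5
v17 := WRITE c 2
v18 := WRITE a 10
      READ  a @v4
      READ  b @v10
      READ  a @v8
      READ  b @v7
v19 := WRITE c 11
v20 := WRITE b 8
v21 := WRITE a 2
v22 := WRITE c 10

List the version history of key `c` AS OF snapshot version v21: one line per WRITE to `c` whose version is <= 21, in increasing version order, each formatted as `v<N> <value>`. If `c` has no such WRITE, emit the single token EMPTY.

Scan writes for key=c with version <= 21:
  v1 WRITE b 10 -> skip
  v2 WRITE c 1 -> keep
  v3 WRITE b 5 -> skip
  v4 WRITE c 9 -> keep
  v5 WRITE a 10 -> skip
  v6 WRITE b 0 -> skip
  v7 WRITE a 10 -> skip
  v8 WRITE c 1 -> keep
  v9 WRITE a 7 -> skip
  v10 WRITE b 3 -> skip
  v11 WRITE c 1 -> keep
  v12 WRITE a 6 -> skip
  v13 WRITE c 5 -> keep
  v14 WRITE b 6 -> skip
  v15 WRITE a 2 -> skip
  v16 WRITE c 5 -> keep
  v17 WRITE c 2 -> keep
  v18 WRITE a 10 -> skip
  v19 WRITE c 11 -> keep
  v20 WRITE b 8 -> skip
  v21 WRITE a 2 -> skip
  v22 WRITE c 10 -> drop (> snap)
Collected: [(2, 1), (4, 9), (8, 1), (11, 1), (13, 5), (16, 5), (17, 2), (19, 11)]

Answer: v2 1
v4 9
v8 1
v11 1
v13 5
v16 5
v17 2
v19 11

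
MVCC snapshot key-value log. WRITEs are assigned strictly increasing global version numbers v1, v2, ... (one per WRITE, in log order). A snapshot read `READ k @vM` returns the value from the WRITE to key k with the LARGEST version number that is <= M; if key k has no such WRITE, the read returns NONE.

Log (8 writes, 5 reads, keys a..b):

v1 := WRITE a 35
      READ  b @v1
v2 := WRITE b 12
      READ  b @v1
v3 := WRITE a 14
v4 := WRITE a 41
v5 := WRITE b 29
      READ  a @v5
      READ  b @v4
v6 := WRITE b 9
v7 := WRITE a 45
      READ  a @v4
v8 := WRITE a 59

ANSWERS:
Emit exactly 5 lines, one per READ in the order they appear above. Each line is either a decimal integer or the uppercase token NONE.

v1: WRITE a=35  (a history now [(1, 35)])
READ b @v1: history=[] -> no version <= 1 -> NONE
v2: WRITE b=12  (b history now [(2, 12)])
READ b @v1: history=[(2, 12)] -> no version <= 1 -> NONE
v3: WRITE a=14  (a history now [(1, 35), (3, 14)])
v4: WRITE a=41  (a history now [(1, 35), (3, 14), (4, 41)])
v5: WRITE b=29  (b history now [(2, 12), (5, 29)])
READ a @v5: history=[(1, 35), (3, 14), (4, 41)] -> pick v4 -> 41
READ b @v4: history=[(2, 12), (5, 29)] -> pick v2 -> 12
v6: WRITE b=9  (b history now [(2, 12), (5, 29), (6, 9)])
v7: WRITE a=45  (a history now [(1, 35), (3, 14), (4, 41), (7, 45)])
READ a @v4: history=[(1, 35), (3, 14), (4, 41), (7, 45)] -> pick v4 -> 41
v8: WRITE a=59  (a history now [(1, 35), (3, 14), (4, 41), (7, 45), (8, 59)])

Answer: NONE
NONE
41
12
41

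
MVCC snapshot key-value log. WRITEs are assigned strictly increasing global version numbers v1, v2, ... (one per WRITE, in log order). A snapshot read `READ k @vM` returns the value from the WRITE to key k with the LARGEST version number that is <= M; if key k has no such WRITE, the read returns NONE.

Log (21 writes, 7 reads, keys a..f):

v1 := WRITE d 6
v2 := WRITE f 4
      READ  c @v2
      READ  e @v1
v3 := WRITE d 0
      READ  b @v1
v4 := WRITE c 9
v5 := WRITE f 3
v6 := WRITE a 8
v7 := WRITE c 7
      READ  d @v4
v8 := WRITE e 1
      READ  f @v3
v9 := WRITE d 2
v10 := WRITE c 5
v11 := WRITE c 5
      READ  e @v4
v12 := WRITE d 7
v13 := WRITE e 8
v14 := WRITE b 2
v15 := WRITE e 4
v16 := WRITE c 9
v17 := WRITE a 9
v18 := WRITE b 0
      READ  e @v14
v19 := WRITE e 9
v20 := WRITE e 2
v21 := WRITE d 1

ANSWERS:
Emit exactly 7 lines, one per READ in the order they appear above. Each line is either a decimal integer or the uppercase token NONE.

Answer: NONE
NONE
NONE
0
4
NONE
8

Derivation:
v1: WRITE d=6  (d history now [(1, 6)])
v2: WRITE f=4  (f history now [(2, 4)])
READ c @v2: history=[] -> no version <= 2 -> NONE
READ e @v1: history=[] -> no version <= 1 -> NONE
v3: WRITE d=0  (d history now [(1, 6), (3, 0)])
READ b @v1: history=[] -> no version <= 1 -> NONE
v4: WRITE c=9  (c history now [(4, 9)])
v5: WRITE f=3  (f history now [(2, 4), (5, 3)])
v6: WRITE a=8  (a history now [(6, 8)])
v7: WRITE c=7  (c history now [(4, 9), (7, 7)])
READ d @v4: history=[(1, 6), (3, 0)] -> pick v3 -> 0
v8: WRITE e=1  (e history now [(8, 1)])
READ f @v3: history=[(2, 4), (5, 3)] -> pick v2 -> 4
v9: WRITE d=2  (d history now [(1, 6), (3, 0), (9, 2)])
v10: WRITE c=5  (c history now [(4, 9), (7, 7), (10, 5)])
v11: WRITE c=5  (c history now [(4, 9), (7, 7), (10, 5), (11, 5)])
READ e @v4: history=[(8, 1)] -> no version <= 4 -> NONE
v12: WRITE d=7  (d history now [(1, 6), (3, 0), (9, 2), (12, 7)])
v13: WRITE e=8  (e history now [(8, 1), (13, 8)])
v14: WRITE b=2  (b history now [(14, 2)])
v15: WRITE e=4  (e history now [(8, 1), (13, 8), (15, 4)])
v16: WRITE c=9  (c history now [(4, 9), (7, 7), (10, 5), (11, 5), (16, 9)])
v17: WRITE a=9  (a history now [(6, 8), (17, 9)])
v18: WRITE b=0  (b history now [(14, 2), (18, 0)])
READ e @v14: history=[(8, 1), (13, 8), (15, 4)] -> pick v13 -> 8
v19: WRITE e=9  (e history now [(8, 1), (13, 8), (15, 4), (19, 9)])
v20: WRITE e=2  (e history now [(8, 1), (13, 8), (15, 4), (19, 9), (20, 2)])
v21: WRITE d=1  (d history now [(1, 6), (3, 0), (9, 2), (12, 7), (21, 1)])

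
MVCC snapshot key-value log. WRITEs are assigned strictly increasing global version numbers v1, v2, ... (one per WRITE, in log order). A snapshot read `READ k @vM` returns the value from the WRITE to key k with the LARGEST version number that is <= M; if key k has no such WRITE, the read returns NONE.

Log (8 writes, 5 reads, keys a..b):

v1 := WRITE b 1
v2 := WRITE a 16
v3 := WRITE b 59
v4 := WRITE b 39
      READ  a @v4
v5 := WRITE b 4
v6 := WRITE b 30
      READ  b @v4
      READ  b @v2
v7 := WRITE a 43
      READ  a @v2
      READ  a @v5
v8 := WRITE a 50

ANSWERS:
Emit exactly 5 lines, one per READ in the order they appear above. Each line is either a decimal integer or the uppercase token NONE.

Answer: 16
39
1
16
16

Derivation:
v1: WRITE b=1  (b history now [(1, 1)])
v2: WRITE a=16  (a history now [(2, 16)])
v3: WRITE b=59  (b history now [(1, 1), (3, 59)])
v4: WRITE b=39  (b history now [(1, 1), (3, 59), (4, 39)])
READ a @v4: history=[(2, 16)] -> pick v2 -> 16
v5: WRITE b=4  (b history now [(1, 1), (3, 59), (4, 39), (5, 4)])
v6: WRITE b=30  (b history now [(1, 1), (3, 59), (4, 39), (5, 4), (6, 30)])
READ b @v4: history=[(1, 1), (3, 59), (4, 39), (5, 4), (6, 30)] -> pick v4 -> 39
READ b @v2: history=[(1, 1), (3, 59), (4, 39), (5, 4), (6, 30)] -> pick v1 -> 1
v7: WRITE a=43  (a history now [(2, 16), (7, 43)])
READ a @v2: history=[(2, 16), (7, 43)] -> pick v2 -> 16
READ a @v5: history=[(2, 16), (7, 43)] -> pick v2 -> 16
v8: WRITE a=50  (a history now [(2, 16), (7, 43), (8, 50)])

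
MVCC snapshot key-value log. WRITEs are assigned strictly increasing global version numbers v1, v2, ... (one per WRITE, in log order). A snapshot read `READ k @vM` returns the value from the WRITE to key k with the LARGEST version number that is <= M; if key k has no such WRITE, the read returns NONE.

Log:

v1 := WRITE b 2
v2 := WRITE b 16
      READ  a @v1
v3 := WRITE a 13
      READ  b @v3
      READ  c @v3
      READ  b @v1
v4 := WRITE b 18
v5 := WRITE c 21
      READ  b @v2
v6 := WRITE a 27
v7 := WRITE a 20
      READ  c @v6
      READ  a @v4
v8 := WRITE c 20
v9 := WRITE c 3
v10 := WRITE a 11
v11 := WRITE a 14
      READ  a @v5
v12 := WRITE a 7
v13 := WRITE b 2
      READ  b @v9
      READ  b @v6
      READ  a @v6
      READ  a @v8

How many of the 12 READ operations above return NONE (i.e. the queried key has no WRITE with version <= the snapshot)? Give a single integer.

v1: WRITE b=2  (b history now [(1, 2)])
v2: WRITE b=16  (b history now [(1, 2), (2, 16)])
READ a @v1: history=[] -> no version <= 1 -> NONE
v3: WRITE a=13  (a history now [(3, 13)])
READ b @v3: history=[(1, 2), (2, 16)] -> pick v2 -> 16
READ c @v3: history=[] -> no version <= 3 -> NONE
READ b @v1: history=[(1, 2), (2, 16)] -> pick v1 -> 2
v4: WRITE b=18  (b history now [(1, 2), (2, 16), (4, 18)])
v5: WRITE c=21  (c history now [(5, 21)])
READ b @v2: history=[(1, 2), (2, 16), (4, 18)] -> pick v2 -> 16
v6: WRITE a=27  (a history now [(3, 13), (6, 27)])
v7: WRITE a=20  (a history now [(3, 13), (6, 27), (7, 20)])
READ c @v6: history=[(5, 21)] -> pick v5 -> 21
READ a @v4: history=[(3, 13), (6, 27), (7, 20)] -> pick v3 -> 13
v8: WRITE c=20  (c history now [(5, 21), (8, 20)])
v9: WRITE c=3  (c history now [(5, 21), (8, 20), (9, 3)])
v10: WRITE a=11  (a history now [(3, 13), (6, 27), (7, 20), (10, 11)])
v11: WRITE a=14  (a history now [(3, 13), (6, 27), (7, 20), (10, 11), (11, 14)])
READ a @v5: history=[(3, 13), (6, 27), (7, 20), (10, 11), (11, 14)] -> pick v3 -> 13
v12: WRITE a=7  (a history now [(3, 13), (6, 27), (7, 20), (10, 11), (11, 14), (12, 7)])
v13: WRITE b=2  (b history now [(1, 2), (2, 16), (4, 18), (13, 2)])
READ b @v9: history=[(1, 2), (2, 16), (4, 18), (13, 2)] -> pick v4 -> 18
READ b @v6: history=[(1, 2), (2, 16), (4, 18), (13, 2)] -> pick v4 -> 18
READ a @v6: history=[(3, 13), (6, 27), (7, 20), (10, 11), (11, 14), (12, 7)] -> pick v6 -> 27
READ a @v8: history=[(3, 13), (6, 27), (7, 20), (10, 11), (11, 14), (12, 7)] -> pick v7 -> 20
Read results in order: ['NONE', '16', 'NONE', '2', '16', '21', '13', '13', '18', '18', '27', '20']
NONE count = 2

Answer: 2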